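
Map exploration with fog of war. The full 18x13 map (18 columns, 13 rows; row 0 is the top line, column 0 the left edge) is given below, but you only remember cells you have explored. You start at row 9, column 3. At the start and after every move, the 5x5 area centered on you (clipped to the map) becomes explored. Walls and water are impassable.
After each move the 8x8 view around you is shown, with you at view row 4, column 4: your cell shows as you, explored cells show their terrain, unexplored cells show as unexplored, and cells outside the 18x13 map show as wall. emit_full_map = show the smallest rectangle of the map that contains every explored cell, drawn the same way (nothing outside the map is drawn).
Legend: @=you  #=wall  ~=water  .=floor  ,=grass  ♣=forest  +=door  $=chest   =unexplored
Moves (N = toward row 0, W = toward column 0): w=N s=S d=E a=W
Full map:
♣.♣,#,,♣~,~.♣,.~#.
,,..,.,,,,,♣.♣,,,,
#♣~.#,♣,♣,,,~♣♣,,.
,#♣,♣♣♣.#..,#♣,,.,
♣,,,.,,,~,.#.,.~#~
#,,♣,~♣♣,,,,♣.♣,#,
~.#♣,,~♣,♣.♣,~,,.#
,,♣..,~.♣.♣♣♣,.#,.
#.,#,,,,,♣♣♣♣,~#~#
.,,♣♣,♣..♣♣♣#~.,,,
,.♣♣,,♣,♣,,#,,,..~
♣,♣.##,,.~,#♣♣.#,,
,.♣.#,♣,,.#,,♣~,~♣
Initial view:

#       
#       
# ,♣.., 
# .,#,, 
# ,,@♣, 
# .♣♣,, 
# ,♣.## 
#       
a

##      
##      
##,,♣..,
###.,#,,
##.,@♣♣,
##,.♣♣,,
##♣,♣.##
##      

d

#       
#       
#,,♣.., 
##.,#,, 
#.,,@♣, 
#,.♣♣,, 
#♣,♣.## 
#       

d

        
        
,,♣..,~ 
#.,#,,, 
.,,♣@,♣ 
,.♣♣,,♣ 
♣,♣.##, 
        

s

        
,,♣..,~ 
#.,#,,, 
.,,♣♣,♣ 
,.♣♣@,♣ 
♣,♣.##, 
  ♣.#,♣ 
########

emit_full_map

,,♣..,~
#.,#,,,
.,,♣♣,♣
,.♣♣@,♣
♣,♣.##,
  ♣.#,♣

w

        
        
,,♣..,~ 
#.,#,,, 
.,,♣@,♣ 
,.♣♣,,♣ 
♣,♣.##, 
  ♣.#,♣ 

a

#       
#       
#,,♣..,~
##.,#,,,
#.,,@♣,♣
#,.♣♣,,♣
#♣,♣.##,
#  ♣.#,♣

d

        
        
,,♣..,~ 
#.,#,,, 
.,,♣@,♣ 
,.♣♣,,♣ 
♣,♣.##, 
  ♣.#,♣ 

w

        
        
  #♣,,~ 
,,♣..,~ 
#.,#@,, 
.,,♣♣,♣ 
,.♣♣,,♣ 
♣,♣.##, 

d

        
        
 #♣,,~♣ 
,♣..,~. 
.,#,@,, 
,,♣♣,♣. 
.♣♣,,♣, 
,♣.##,  

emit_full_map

  #♣,,~♣
,,♣..,~.
#.,#,@,,
.,,♣♣,♣.
,.♣♣,,♣,
♣,♣.##, 
  ♣.#,♣ 

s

        
 #♣,,~♣ 
,♣..,~. 
.,#,,,, 
,,♣♣@♣. 
.♣♣,,♣, 
,♣.##,, 
 ♣.#,♣  

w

        
        
 #♣,,~♣ 
,♣..,~. 
.,#,@,, 
,,♣♣,♣. 
.♣♣,,♣, 
,♣.##,, 

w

        
        
  ♣,~♣♣ 
 #♣,,~♣ 
,♣..@~. 
.,#,,,, 
,,♣♣,♣. 
.♣♣,,♣, 

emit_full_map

   ♣,~♣♣
  #♣,,~♣
,,♣..@~.
#.,#,,,,
.,,♣♣,♣.
,.♣♣,,♣,
♣,♣.##,,
  ♣.#,♣ 


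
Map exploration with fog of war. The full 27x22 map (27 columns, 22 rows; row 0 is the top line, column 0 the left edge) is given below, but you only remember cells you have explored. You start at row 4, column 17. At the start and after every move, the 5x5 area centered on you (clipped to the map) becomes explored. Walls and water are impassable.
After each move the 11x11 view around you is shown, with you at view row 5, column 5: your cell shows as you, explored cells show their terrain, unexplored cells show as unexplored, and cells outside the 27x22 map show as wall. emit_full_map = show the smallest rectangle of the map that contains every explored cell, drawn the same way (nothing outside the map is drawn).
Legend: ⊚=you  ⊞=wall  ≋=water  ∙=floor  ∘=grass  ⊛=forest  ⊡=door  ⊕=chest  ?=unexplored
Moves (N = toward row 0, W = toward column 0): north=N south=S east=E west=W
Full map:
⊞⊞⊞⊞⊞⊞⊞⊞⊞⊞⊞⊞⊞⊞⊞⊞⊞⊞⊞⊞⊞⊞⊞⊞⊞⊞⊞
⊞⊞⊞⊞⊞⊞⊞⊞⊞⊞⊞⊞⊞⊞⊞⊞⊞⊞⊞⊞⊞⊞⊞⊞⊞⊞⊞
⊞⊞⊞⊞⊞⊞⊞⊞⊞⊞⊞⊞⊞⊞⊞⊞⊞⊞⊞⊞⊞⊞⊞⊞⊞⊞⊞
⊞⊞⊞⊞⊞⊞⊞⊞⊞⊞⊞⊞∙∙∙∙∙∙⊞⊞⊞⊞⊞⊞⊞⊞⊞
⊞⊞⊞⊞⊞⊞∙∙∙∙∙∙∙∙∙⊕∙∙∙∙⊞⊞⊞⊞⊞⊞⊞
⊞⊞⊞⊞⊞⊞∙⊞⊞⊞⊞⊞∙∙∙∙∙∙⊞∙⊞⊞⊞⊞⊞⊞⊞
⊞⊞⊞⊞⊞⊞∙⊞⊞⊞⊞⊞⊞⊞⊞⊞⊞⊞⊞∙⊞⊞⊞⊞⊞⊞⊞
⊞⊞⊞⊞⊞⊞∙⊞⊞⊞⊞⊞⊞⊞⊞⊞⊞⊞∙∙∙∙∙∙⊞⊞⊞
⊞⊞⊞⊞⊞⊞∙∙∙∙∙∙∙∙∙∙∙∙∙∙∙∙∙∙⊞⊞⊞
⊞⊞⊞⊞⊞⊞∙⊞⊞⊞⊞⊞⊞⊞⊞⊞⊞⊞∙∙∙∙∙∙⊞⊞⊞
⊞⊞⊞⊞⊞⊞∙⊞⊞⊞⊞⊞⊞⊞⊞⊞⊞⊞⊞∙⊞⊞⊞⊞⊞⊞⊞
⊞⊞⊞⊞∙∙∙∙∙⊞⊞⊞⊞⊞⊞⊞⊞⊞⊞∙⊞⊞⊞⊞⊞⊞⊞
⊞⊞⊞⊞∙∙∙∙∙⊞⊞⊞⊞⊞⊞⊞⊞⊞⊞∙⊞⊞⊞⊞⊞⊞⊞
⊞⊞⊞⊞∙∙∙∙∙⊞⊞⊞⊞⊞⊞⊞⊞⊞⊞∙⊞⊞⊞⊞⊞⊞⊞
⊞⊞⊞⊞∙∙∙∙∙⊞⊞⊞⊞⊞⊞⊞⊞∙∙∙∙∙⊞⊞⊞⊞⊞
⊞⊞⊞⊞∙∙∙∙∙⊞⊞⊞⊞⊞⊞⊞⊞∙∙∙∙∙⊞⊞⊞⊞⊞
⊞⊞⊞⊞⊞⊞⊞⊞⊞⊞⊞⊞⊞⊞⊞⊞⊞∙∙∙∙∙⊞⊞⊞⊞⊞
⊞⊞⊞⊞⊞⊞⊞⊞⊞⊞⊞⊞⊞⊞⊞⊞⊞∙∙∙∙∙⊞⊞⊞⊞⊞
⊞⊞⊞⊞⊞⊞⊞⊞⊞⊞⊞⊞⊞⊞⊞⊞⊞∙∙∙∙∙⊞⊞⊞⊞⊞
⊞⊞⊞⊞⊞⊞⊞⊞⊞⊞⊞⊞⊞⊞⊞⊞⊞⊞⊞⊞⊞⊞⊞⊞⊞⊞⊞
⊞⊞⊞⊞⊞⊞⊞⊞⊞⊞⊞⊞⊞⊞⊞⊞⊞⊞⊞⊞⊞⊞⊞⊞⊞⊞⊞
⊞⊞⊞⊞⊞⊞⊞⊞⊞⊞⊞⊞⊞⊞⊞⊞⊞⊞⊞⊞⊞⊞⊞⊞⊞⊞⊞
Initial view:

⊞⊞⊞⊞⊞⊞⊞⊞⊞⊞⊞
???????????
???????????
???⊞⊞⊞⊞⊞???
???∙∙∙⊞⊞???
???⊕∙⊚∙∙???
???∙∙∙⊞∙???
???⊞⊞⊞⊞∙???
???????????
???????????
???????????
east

⊞⊞⊞⊞⊞⊞⊞⊞⊞⊞⊞
???????????
???????????
??⊞⊞⊞⊞⊞⊞???
??∙∙∙⊞⊞⊞???
??⊕∙∙⊚∙⊞???
??∙∙∙⊞∙⊞???
??⊞⊞⊞⊞∙⊞???
???????????
???????????
???????????

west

⊞⊞⊞⊞⊞⊞⊞⊞⊞⊞⊞
???????????
???????????
???⊞⊞⊞⊞⊞⊞??
???∙∙∙⊞⊞⊞??
???⊕∙⊚∙∙⊞??
???∙∙∙⊞∙⊞??
???⊞⊞⊞⊞∙⊞??
???????????
???????????
???????????

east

⊞⊞⊞⊞⊞⊞⊞⊞⊞⊞⊞
???????????
???????????
??⊞⊞⊞⊞⊞⊞???
??∙∙∙⊞⊞⊞???
??⊕∙∙⊚∙⊞???
??∙∙∙⊞∙⊞???
??⊞⊞⊞⊞∙⊞???
???????????
???????????
???????????

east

⊞⊞⊞⊞⊞⊞⊞⊞⊞⊞⊞
???????????
???????????
?⊞⊞⊞⊞⊞⊞⊞???
?∙∙∙⊞⊞⊞⊞???
?⊕∙∙∙⊚⊞⊞???
?∙∙∙⊞∙⊞⊞???
?⊞⊞⊞⊞∙⊞⊞???
???????????
???????????
???????????

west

⊞⊞⊞⊞⊞⊞⊞⊞⊞⊞⊞
???????????
???????????
??⊞⊞⊞⊞⊞⊞⊞??
??∙∙∙⊞⊞⊞⊞??
??⊕∙∙⊚∙⊞⊞??
??∙∙∙⊞∙⊞⊞??
??⊞⊞⊞⊞∙⊞⊞??
???????????
???????????
???????????

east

⊞⊞⊞⊞⊞⊞⊞⊞⊞⊞⊞
???????????
???????????
?⊞⊞⊞⊞⊞⊞⊞???
?∙∙∙⊞⊞⊞⊞???
?⊕∙∙∙⊚⊞⊞???
?∙∙∙⊞∙⊞⊞???
?⊞⊞⊞⊞∙⊞⊞???
???????????
???????????
???????????

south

???????????
???????????
?⊞⊞⊞⊞⊞⊞⊞???
?∙∙∙⊞⊞⊞⊞???
?⊕∙∙∙∙⊞⊞???
?∙∙∙⊞⊚⊞⊞???
?⊞⊞⊞⊞∙⊞⊞???
???⊞∙∙∙∙???
???????????
???????????
???????????

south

???????????
?⊞⊞⊞⊞⊞⊞⊞???
?∙∙∙⊞⊞⊞⊞???
?⊕∙∙∙∙⊞⊞???
?∙∙∙⊞∙⊞⊞???
?⊞⊞⊞⊞⊚⊞⊞???
???⊞∙∙∙∙???
???∙∙∙∙∙???
???????????
???????????
???????????

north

???????????
???????????
?⊞⊞⊞⊞⊞⊞⊞???
?∙∙∙⊞⊞⊞⊞???
?⊕∙∙∙∙⊞⊞???
?∙∙∙⊞⊚⊞⊞???
?⊞⊞⊞⊞∙⊞⊞???
???⊞∙∙∙∙???
???∙∙∙∙∙???
???????????
???????????

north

⊞⊞⊞⊞⊞⊞⊞⊞⊞⊞⊞
???????????
???????????
?⊞⊞⊞⊞⊞⊞⊞???
?∙∙∙⊞⊞⊞⊞???
?⊕∙∙∙⊚⊞⊞???
?∙∙∙⊞∙⊞⊞???
?⊞⊞⊞⊞∙⊞⊞???
???⊞∙∙∙∙???
???∙∙∙∙∙???
???????????

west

⊞⊞⊞⊞⊞⊞⊞⊞⊞⊞⊞
???????????
???????????
??⊞⊞⊞⊞⊞⊞⊞??
??∙∙∙⊞⊞⊞⊞??
??⊕∙∙⊚∙⊞⊞??
??∙∙∙⊞∙⊞⊞??
??⊞⊞⊞⊞∙⊞⊞??
????⊞∙∙∙∙??
????∙∙∙∙∙??
???????????

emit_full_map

⊞⊞⊞⊞⊞⊞⊞
∙∙∙⊞⊞⊞⊞
⊕∙∙⊚∙⊞⊞
∙∙∙⊞∙⊞⊞
⊞⊞⊞⊞∙⊞⊞
??⊞∙∙∙∙
??∙∙∙∙∙

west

⊞⊞⊞⊞⊞⊞⊞⊞⊞⊞⊞
???????????
???????????
???⊞⊞⊞⊞⊞⊞⊞?
???∙∙∙⊞⊞⊞⊞?
???⊕∙⊚∙∙⊞⊞?
???∙∙∙⊞∙⊞⊞?
???⊞⊞⊞⊞∙⊞⊞?
?????⊞∙∙∙∙?
?????∙∙∙∙∙?
???????????

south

???????????
???????????
???⊞⊞⊞⊞⊞⊞⊞?
???∙∙∙⊞⊞⊞⊞?
???⊕∙∙∙∙⊞⊞?
???∙∙⊚⊞∙⊞⊞?
???⊞⊞⊞⊞∙⊞⊞?
???⊞⊞⊞∙∙∙∙?
?????∙∙∙∙∙?
???????????
???????????

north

⊞⊞⊞⊞⊞⊞⊞⊞⊞⊞⊞
???????????
???????????
???⊞⊞⊞⊞⊞⊞⊞?
???∙∙∙⊞⊞⊞⊞?
???⊕∙⊚∙∙⊞⊞?
???∙∙∙⊞∙⊞⊞?
???⊞⊞⊞⊞∙⊞⊞?
???⊞⊞⊞∙∙∙∙?
?????∙∙∙∙∙?
???????????

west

⊞⊞⊞⊞⊞⊞⊞⊞⊞⊞⊞
???????????
???????????
???⊞⊞⊞⊞⊞⊞⊞⊞
???∙∙∙∙⊞⊞⊞⊞
???∙⊕⊚∙∙∙⊞⊞
???∙∙∙∙⊞∙⊞⊞
???⊞⊞⊞⊞⊞∙⊞⊞
????⊞⊞⊞∙∙∙∙
??????∙∙∙∙∙
???????????

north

⊞⊞⊞⊞⊞⊞⊞⊞⊞⊞⊞
⊞⊞⊞⊞⊞⊞⊞⊞⊞⊞⊞
???????????
???⊞⊞⊞⊞⊞???
???⊞⊞⊞⊞⊞⊞⊞⊞
???∙∙⊚∙⊞⊞⊞⊞
???∙⊕∙∙∙∙⊞⊞
???∙∙∙∙⊞∙⊞⊞
???⊞⊞⊞⊞⊞∙⊞⊞
????⊞⊞⊞∙∙∙∙
??????∙∙∙∙∙

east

⊞⊞⊞⊞⊞⊞⊞⊞⊞⊞⊞
⊞⊞⊞⊞⊞⊞⊞⊞⊞⊞⊞
???????????
??⊞⊞⊞⊞⊞⊞???
??⊞⊞⊞⊞⊞⊞⊞⊞?
??∙∙∙⊚⊞⊞⊞⊞?
??∙⊕∙∙∙∙⊞⊞?
??∙∙∙∙⊞∙⊞⊞?
??⊞⊞⊞⊞⊞∙⊞⊞?
???⊞⊞⊞∙∙∙∙?
?????∙∙∙∙∙?

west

⊞⊞⊞⊞⊞⊞⊞⊞⊞⊞⊞
⊞⊞⊞⊞⊞⊞⊞⊞⊞⊞⊞
???????????
???⊞⊞⊞⊞⊞⊞??
???⊞⊞⊞⊞⊞⊞⊞⊞
???∙∙⊚∙⊞⊞⊞⊞
???∙⊕∙∙∙∙⊞⊞
???∙∙∙∙⊞∙⊞⊞
???⊞⊞⊞⊞⊞∙⊞⊞
????⊞⊞⊞∙∙∙∙
??????∙∙∙∙∙

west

⊞⊞⊞⊞⊞⊞⊞⊞⊞⊞⊞
⊞⊞⊞⊞⊞⊞⊞⊞⊞⊞⊞
???????????
???⊞⊞⊞⊞⊞⊞⊞?
???⊞⊞⊞⊞⊞⊞⊞⊞
???∙∙⊚∙∙⊞⊞⊞
???∙∙⊕∙∙∙∙⊞
???∙∙∙∙∙⊞∙⊞
????⊞⊞⊞⊞⊞∙⊞
?????⊞⊞⊞∙∙∙
???????∙∙∙∙

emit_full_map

⊞⊞⊞⊞⊞⊞⊞??
⊞⊞⊞⊞⊞⊞⊞⊞⊞
∙∙⊚∙∙⊞⊞⊞⊞
∙∙⊕∙∙∙∙⊞⊞
∙∙∙∙∙⊞∙⊞⊞
?⊞⊞⊞⊞⊞∙⊞⊞
??⊞⊞⊞∙∙∙∙
????∙∙∙∙∙

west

⊞⊞⊞⊞⊞⊞⊞⊞⊞⊞⊞
⊞⊞⊞⊞⊞⊞⊞⊞⊞⊞⊞
???????????
???⊞⊞⊞⊞⊞⊞⊞⊞
???⊞⊞⊞⊞⊞⊞⊞⊞
???∙∙⊚∙∙∙⊞⊞
???∙∙∙⊕∙∙∙∙
???∙∙∙∙∙∙⊞∙
?????⊞⊞⊞⊞⊞∙
??????⊞⊞⊞∙∙
????????∙∙∙

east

⊞⊞⊞⊞⊞⊞⊞⊞⊞⊞⊞
⊞⊞⊞⊞⊞⊞⊞⊞⊞⊞⊞
???????????
??⊞⊞⊞⊞⊞⊞⊞⊞?
??⊞⊞⊞⊞⊞⊞⊞⊞⊞
??∙∙∙⊚∙∙⊞⊞⊞
??∙∙∙⊕∙∙∙∙⊞
??∙∙∙∙∙∙⊞∙⊞
????⊞⊞⊞⊞⊞∙⊞
?????⊞⊞⊞∙∙∙
???????∙∙∙∙

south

⊞⊞⊞⊞⊞⊞⊞⊞⊞⊞⊞
???????????
??⊞⊞⊞⊞⊞⊞⊞⊞?
??⊞⊞⊞⊞⊞⊞⊞⊞⊞
??∙∙∙∙∙∙⊞⊞⊞
??∙∙∙⊚∙∙∙∙⊞
??∙∙∙∙∙∙⊞∙⊞
???⊞⊞⊞⊞⊞⊞∙⊞
?????⊞⊞⊞∙∙∙
???????∙∙∙∙
???????????

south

???????????
??⊞⊞⊞⊞⊞⊞⊞⊞?
??⊞⊞⊞⊞⊞⊞⊞⊞⊞
??∙∙∙∙∙∙⊞⊞⊞
??∙∙∙⊕∙∙∙∙⊞
??∙∙∙⊚∙∙⊞∙⊞
???⊞⊞⊞⊞⊞⊞∙⊞
???⊞⊞⊞⊞⊞∙∙∙
???????∙∙∙∙
???????????
???????????

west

???????????
???⊞⊞⊞⊞⊞⊞⊞⊞
???⊞⊞⊞⊞⊞⊞⊞⊞
???∙∙∙∙∙∙⊞⊞
???∙∙∙⊕∙∙∙∙
???∙∙⊚∙∙∙⊞∙
???⊞⊞⊞⊞⊞⊞⊞∙
???⊞⊞⊞⊞⊞⊞∙∙
????????∙∙∙
???????????
???????????

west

???????????
????⊞⊞⊞⊞⊞⊞⊞
????⊞⊞⊞⊞⊞⊞⊞
???⊞∙∙∙∙∙∙⊞
???∙∙∙∙⊕∙∙∙
???⊞∙⊚∙∙∙∙⊞
???⊞⊞⊞⊞⊞⊞⊞⊞
???⊞⊞⊞⊞⊞⊞⊞∙
?????????∙∙
???????????
???????????

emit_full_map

?⊞⊞⊞⊞⊞⊞⊞⊞??
?⊞⊞⊞⊞⊞⊞⊞⊞⊞⊞
⊞∙∙∙∙∙∙⊞⊞⊞⊞
∙∙∙∙⊕∙∙∙∙⊞⊞
⊞∙⊚∙∙∙∙⊞∙⊞⊞
⊞⊞⊞⊞⊞⊞⊞⊞∙⊞⊞
⊞⊞⊞⊞⊞⊞⊞∙∙∙∙
??????∙∙∙∙∙

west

???????????
?????⊞⊞⊞⊞⊞⊞
?????⊞⊞⊞⊞⊞⊞
???⊞⊞∙∙∙∙∙∙
???∙∙∙∙∙⊕∙∙
???⊞⊞⊚∙∙∙∙∙
???⊞⊞⊞⊞⊞⊞⊞⊞
???⊞⊞⊞⊞⊞⊞⊞⊞
??????????∙
???????????
???????????

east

???????????
????⊞⊞⊞⊞⊞⊞⊞
????⊞⊞⊞⊞⊞⊞⊞
??⊞⊞∙∙∙∙∙∙⊞
??∙∙∙∙∙⊕∙∙∙
??⊞⊞∙⊚∙∙∙∙⊞
??⊞⊞⊞⊞⊞⊞⊞⊞⊞
??⊞⊞⊞⊞⊞⊞⊞⊞∙
?????????∙∙
???????????
???????????

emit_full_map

??⊞⊞⊞⊞⊞⊞⊞⊞??
??⊞⊞⊞⊞⊞⊞⊞⊞⊞⊞
⊞⊞∙∙∙∙∙∙⊞⊞⊞⊞
∙∙∙∙∙⊕∙∙∙∙⊞⊞
⊞⊞∙⊚∙∙∙∙⊞∙⊞⊞
⊞⊞⊞⊞⊞⊞⊞⊞⊞∙⊞⊞
⊞⊞⊞⊞⊞⊞⊞⊞∙∙∙∙
???????∙∙∙∙∙


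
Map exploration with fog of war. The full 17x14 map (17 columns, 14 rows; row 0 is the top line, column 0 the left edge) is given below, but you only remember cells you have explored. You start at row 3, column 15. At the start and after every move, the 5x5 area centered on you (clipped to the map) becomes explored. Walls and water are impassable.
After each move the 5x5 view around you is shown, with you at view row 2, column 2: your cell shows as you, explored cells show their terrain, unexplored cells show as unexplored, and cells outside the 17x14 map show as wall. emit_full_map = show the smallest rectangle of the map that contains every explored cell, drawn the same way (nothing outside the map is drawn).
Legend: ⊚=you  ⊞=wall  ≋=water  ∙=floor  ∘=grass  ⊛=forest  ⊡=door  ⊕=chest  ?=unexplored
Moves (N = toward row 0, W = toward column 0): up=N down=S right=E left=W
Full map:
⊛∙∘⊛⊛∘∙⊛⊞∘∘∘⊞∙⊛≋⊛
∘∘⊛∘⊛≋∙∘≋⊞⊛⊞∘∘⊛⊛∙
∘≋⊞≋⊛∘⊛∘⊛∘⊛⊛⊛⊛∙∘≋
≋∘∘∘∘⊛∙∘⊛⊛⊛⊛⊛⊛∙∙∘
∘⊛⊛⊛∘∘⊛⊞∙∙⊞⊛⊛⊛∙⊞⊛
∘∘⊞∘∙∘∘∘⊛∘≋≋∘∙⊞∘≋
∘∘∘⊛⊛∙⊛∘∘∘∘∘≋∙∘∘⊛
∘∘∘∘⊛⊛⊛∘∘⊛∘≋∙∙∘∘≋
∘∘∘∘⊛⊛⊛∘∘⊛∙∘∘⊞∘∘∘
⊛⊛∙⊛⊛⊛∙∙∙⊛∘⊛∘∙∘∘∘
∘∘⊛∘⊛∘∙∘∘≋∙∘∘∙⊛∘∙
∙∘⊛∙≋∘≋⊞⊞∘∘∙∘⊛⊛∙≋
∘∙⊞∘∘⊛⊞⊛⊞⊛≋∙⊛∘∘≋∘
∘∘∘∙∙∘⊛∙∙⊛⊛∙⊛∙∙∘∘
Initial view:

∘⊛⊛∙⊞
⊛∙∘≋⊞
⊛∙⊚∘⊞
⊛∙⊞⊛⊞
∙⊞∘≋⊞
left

∘∘⊛⊛∙
⊛⊛∙∘≋
⊛⊛⊚∙∘
⊛⊛∙⊞⊛
∘∙⊞∘≋

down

⊛⊛∙∘≋
⊛⊛∙∙∘
⊛⊛⊚⊞⊛
∘∙⊞∘≋
≋∙∘∘⊛

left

⊛⊛⊛∙∘
⊛⊛⊛∙∙
⊛⊛⊚∙⊞
≋∘∙⊞∘
∘≋∙∘∘

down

⊛⊛⊛∙∙
⊛⊛⊛∙⊞
≋∘⊚⊞∘
∘≋∙∘∘
≋∙∙∘∘

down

⊛⊛⊛∙⊞
≋∘∙⊞∘
∘≋⊚∘∘
≋∙∙∘∘
∘∘⊞∘∘

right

⊛⊛∙⊞⊛
∘∙⊞∘≋
≋∙⊚∘⊛
∙∙∘∘≋
∘⊞∘∘∘

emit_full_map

?∘∘⊛⊛∙
⊛⊛⊛∙∘≋
⊛⊛⊛∙∙∘
⊛⊛⊛∙⊞⊛
≋∘∙⊞∘≋
∘≋∙⊚∘⊛
≋∙∙∘∘≋
∘∘⊞∘∘∘

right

⊛∙⊞⊛⊞
∙⊞∘≋⊞
∙∘⊚⊛⊞
∙∘∘≋⊞
⊞∘∘∘⊞

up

⊛∙∙∘⊞
⊛∙⊞⊛⊞
∙⊞⊚≋⊞
∙∘∘⊛⊞
∙∘∘≋⊞

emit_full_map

?∘∘⊛⊛∙
⊛⊛⊛∙∘≋
⊛⊛⊛∙∙∘
⊛⊛⊛∙⊞⊛
≋∘∙⊞⊚≋
∘≋∙∘∘⊛
≋∙∙∘∘≋
∘∘⊞∘∘∘


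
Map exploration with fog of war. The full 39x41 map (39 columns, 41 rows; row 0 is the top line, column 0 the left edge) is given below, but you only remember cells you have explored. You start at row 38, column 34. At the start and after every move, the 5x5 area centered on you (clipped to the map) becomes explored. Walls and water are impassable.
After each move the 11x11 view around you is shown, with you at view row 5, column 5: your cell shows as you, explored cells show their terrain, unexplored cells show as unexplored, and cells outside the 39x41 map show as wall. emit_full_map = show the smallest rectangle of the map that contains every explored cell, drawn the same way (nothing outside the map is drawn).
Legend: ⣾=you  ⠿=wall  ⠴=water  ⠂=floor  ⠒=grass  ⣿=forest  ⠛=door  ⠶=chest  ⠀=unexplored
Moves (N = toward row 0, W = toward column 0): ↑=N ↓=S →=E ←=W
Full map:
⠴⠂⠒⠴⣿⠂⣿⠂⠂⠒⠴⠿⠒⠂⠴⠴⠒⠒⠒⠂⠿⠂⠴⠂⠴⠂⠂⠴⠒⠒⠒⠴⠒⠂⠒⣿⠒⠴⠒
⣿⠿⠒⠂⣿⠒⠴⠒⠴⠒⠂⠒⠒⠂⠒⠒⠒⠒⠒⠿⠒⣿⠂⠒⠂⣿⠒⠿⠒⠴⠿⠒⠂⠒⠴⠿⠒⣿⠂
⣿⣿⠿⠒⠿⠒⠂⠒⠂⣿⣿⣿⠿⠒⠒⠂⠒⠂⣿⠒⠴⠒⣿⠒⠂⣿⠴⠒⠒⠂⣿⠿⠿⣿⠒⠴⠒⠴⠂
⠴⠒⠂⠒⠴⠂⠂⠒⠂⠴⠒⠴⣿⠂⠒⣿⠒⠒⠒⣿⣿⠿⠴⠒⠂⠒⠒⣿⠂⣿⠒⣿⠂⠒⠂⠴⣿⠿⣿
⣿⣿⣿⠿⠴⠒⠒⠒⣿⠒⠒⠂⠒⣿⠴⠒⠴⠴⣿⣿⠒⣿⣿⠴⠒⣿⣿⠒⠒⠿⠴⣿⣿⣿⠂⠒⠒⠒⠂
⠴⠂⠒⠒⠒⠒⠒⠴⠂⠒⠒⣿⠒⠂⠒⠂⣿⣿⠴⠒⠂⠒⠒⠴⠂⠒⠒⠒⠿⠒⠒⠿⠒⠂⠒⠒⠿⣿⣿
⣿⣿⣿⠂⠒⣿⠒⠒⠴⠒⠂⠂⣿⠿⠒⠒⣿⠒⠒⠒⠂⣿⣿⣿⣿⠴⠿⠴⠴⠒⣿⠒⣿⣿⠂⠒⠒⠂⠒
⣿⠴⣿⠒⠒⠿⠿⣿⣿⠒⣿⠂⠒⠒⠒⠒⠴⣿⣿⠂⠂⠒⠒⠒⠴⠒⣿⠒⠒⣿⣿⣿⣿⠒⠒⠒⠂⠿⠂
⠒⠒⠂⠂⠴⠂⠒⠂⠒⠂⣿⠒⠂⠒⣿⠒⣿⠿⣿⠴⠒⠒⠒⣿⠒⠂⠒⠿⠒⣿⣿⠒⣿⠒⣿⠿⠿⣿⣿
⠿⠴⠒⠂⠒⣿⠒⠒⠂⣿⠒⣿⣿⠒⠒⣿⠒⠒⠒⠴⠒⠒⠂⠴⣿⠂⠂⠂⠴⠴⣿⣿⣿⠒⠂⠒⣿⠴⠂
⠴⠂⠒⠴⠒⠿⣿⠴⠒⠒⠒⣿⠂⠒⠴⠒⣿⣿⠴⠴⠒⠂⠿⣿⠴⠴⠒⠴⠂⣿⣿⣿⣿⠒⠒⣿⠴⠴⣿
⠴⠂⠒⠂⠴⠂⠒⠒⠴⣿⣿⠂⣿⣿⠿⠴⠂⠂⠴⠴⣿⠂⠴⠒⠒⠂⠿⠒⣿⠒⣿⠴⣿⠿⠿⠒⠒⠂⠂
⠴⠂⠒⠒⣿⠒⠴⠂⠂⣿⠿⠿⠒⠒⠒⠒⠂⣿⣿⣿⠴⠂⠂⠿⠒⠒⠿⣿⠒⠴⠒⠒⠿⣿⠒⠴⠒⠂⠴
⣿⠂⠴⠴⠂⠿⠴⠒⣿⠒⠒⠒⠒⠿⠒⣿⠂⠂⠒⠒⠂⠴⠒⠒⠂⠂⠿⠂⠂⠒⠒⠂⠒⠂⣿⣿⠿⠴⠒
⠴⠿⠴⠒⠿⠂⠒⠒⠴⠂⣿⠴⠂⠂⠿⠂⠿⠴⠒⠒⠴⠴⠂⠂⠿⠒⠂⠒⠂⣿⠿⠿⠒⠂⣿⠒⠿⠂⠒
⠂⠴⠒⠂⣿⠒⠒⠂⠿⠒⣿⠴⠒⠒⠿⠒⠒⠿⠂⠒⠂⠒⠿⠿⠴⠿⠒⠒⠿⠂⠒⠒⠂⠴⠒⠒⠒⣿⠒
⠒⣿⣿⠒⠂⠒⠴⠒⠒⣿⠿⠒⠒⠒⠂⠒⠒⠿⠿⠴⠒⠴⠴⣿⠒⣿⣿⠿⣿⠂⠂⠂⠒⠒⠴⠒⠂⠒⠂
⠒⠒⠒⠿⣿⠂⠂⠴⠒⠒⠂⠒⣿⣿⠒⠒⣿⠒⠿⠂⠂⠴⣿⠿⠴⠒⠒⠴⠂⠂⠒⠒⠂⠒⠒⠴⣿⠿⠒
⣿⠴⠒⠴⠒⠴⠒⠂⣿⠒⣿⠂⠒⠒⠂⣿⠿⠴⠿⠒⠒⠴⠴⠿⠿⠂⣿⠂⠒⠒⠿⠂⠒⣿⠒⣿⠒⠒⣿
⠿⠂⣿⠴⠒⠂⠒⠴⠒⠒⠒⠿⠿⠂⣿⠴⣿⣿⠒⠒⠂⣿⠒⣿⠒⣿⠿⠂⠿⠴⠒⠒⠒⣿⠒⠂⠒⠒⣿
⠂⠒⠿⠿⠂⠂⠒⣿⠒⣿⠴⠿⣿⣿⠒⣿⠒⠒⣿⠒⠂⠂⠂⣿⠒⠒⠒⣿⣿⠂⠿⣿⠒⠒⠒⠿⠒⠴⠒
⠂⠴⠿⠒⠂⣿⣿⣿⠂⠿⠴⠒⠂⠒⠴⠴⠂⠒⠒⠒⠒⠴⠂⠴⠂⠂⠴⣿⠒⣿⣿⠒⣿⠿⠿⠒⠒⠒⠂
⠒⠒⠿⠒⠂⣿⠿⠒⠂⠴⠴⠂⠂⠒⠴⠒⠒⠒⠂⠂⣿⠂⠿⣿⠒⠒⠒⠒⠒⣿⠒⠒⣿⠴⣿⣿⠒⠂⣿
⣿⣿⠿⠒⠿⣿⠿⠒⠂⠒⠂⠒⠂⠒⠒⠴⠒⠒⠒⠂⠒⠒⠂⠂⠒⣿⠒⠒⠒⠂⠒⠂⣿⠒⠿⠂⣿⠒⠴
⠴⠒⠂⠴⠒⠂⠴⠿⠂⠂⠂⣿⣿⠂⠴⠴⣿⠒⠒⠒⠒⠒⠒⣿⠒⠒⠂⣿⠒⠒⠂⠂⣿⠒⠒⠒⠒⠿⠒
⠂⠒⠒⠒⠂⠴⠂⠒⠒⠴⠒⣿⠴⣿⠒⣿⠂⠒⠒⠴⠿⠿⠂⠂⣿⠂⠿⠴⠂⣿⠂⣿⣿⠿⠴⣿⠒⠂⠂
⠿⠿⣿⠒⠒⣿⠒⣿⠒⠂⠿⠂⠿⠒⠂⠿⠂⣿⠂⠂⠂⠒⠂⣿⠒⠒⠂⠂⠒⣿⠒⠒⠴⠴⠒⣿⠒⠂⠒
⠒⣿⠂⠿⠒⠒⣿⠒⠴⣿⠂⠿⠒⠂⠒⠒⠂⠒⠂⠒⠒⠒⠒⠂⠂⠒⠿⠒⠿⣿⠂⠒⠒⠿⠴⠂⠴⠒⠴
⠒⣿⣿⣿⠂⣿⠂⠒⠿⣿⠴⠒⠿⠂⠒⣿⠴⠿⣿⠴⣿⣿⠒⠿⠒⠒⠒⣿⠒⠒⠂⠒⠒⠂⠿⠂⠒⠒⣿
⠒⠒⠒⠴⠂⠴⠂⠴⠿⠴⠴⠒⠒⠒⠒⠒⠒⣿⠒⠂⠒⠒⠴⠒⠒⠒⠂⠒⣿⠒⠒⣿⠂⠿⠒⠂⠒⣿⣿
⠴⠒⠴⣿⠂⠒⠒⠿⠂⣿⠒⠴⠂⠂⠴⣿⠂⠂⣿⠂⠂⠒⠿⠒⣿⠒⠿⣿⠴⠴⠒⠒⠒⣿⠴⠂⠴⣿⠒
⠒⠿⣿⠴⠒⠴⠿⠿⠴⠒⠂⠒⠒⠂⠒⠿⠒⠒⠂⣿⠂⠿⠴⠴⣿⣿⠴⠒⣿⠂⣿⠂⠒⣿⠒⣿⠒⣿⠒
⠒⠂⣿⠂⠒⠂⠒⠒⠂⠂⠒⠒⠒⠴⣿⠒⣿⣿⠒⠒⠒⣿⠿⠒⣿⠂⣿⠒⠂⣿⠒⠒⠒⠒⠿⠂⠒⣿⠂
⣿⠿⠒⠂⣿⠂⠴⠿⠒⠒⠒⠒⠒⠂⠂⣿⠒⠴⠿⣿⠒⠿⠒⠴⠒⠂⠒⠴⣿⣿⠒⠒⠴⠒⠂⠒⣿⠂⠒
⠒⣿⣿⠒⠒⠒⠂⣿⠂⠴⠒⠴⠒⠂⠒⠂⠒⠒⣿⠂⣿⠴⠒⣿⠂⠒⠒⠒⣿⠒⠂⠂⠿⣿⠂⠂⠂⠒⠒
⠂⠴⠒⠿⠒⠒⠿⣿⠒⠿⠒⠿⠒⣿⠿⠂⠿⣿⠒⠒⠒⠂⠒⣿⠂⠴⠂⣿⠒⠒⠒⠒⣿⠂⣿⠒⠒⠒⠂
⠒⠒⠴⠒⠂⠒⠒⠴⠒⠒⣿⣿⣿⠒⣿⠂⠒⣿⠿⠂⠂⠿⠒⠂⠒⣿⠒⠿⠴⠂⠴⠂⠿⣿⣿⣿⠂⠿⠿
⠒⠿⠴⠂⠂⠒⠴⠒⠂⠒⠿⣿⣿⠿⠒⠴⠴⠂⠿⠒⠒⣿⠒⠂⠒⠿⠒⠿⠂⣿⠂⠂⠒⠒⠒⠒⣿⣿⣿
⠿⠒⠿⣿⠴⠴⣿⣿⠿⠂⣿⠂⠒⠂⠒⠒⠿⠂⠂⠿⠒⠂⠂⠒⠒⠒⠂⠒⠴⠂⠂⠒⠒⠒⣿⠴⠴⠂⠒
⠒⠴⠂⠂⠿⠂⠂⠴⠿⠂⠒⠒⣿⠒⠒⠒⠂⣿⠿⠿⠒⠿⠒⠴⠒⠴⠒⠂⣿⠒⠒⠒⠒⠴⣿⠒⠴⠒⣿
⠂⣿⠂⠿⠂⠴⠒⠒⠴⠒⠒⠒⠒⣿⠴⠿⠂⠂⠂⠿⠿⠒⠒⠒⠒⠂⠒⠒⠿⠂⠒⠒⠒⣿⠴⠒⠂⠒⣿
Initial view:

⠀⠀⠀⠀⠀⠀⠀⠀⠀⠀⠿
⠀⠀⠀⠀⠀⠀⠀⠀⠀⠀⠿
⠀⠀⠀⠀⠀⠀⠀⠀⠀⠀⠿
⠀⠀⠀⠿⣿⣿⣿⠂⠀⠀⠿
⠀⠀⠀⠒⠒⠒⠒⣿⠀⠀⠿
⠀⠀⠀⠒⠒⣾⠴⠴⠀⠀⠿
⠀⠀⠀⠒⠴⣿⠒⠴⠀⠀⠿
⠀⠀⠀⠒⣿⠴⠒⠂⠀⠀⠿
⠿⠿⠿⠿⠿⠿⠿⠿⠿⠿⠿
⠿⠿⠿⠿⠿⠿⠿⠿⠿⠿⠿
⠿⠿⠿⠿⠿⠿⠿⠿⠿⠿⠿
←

⠀⠀⠀⠀⠀⠀⠀⠀⠀⠀⠀
⠀⠀⠀⠀⠀⠀⠀⠀⠀⠀⠀
⠀⠀⠀⠀⠀⠀⠀⠀⠀⠀⠀
⠀⠀⠀⠂⠿⣿⣿⣿⠂⠀⠀
⠀⠀⠀⠂⠒⠒⠒⠒⣿⠀⠀
⠀⠀⠀⠒⠒⣾⣿⠴⠴⠀⠀
⠀⠀⠀⠒⠒⠴⣿⠒⠴⠀⠀
⠀⠀⠀⠒⠒⣿⠴⠒⠂⠀⠀
⠿⠿⠿⠿⠿⠿⠿⠿⠿⠿⠿
⠿⠿⠿⠿⠿⠿⠿⠿⠿⠿⠿
⠿⠿⠿⠿⠿⠿⠿⠿⠿⠿⠿

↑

⠀⠀⠀⠀⠀⠀⠀⠀⠀⠀⠀
⠀⠀⠀⠀⠀⠀⠀⠀⠀⠀⠀
⠀⠀⠀⠀⠀⠀⠀⠀⠀⠀⠀
⠀⠀⠀⠒⣿⠂⣿⠒⠀⠀⠀
⠀⠀⠀⠂⠿⣿⣿⣿⠂⠀⠀
⠀⠀⠀⠂⠒⣾⠒⠒⣿⠀⠀
⠀⠀⠀⠒⠒⠒⣿⠴⠴⠀⠀
⠀⠀⠀⠒⠒⠴⣿⠒⠴⠀⠀
⠀⠀⠀⠒⠒⣿⠴⠒⠂⠀⠀
⠿⠿⠿⠿⠿⠿⠿⠿⠿⠿⠿
⠿⠿⠿⠿⠿⠿⠿⠿⠿⠿⠿

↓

⠀⠀⠀⠀⠀⠀⠀⠀⠀⠀⠀
⠀⠀⠀⠀⠀⠀⠀⠀⠀⠀⠀
⠀⠀⠀⠒⣿⠂⣿⠒⠀⠀⠀
⠀⠀⠀⠂⠿⣿⣿⣿⠂⠀⠀
⠀⠀⠀⠂⠒⠒⠒⠒⣿⠀⠀
⠀⠀⠀⠒⠒⣾⣿⠴⠴⠀⠀
⠀⠀⠀⠒⠒⠴⣿⠒⠴⠀⠀
⠀⠀⠀⠒⠒⣿⠴⠒⠂⠀⠀
⠿⠿⠿⠿⠿⠿⠿⠿⠿⠿⠿
⠿⠿⠿⠿⠿⠿⠿⠿⠿⠿⠿
⠿⠿⠿⠿⠿⠿⠿⠿⠿⠿⠿

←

⠀⠀⠀⠀⠀⠀⠀⠀⠀⠀⠀
⠀⠀⠀⠀⠀⠀⠀⠀⠀⠀⠀
⠀⠀⠀⠀⠒⣿⠂⣿⠒⠀⠀
⠀⠀⠀⠴⠂⠿⣿⣿⣿⠂⠀
⠀⠀⠀⠂⠂⠒⠒⠒⠒⣿⠀
⠀⠀⠀⠂⠒⣾⠒⣿⠴⠴⠀
⠀⠀⠀⠒⠒⠒⠴⣿⠒⠴⠀
⠀⠀⠀⠒⠒⠒⣿⠴⠒⠂⠀
⠿⠿⠿⠿⠿⠿⠿⠿⠿⠿⠿
⠿⠿⠿⠿⠿⠿⠿⠿⠿⠿⠿
⠿⠿⠿⠿⠿⠿⠿⠿⠿⠿⠿

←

⠀⠀⠀⠀⠀⠀⠀⠀⠀⠀⠀
⠀⠀⠀⠀⠀⠀⠀⠀⠀⠀⠀
⠀⠀⠀⠀⠀⠒⣿⠂⣿⠒⠀
⠀⠀⠀⠂⠴⠂⠿⣿⣿⣿⠂
⠀⠀⠀⣿⠂⠂⠒⠒⠒⠒⣿
⠀⠀⠀⠂⠂⣾⠒⠒⣿⠴⠴
⠀⠀⠀⠒⠒⠒⠒⠴⣿⠒⠴
⠀⠀⠀⠂⠒⠒⠒⣿⠴⠒⠂
⠿⠿⠿⠿⠿⠿⠿⠿⠿⠿⠿
⠿⠿⠿⠿⠿⠿⠿⠿⠿⠿⠿
⠿⠿⠿⠿⠿⠿⠿⠿⠿⠿⠿

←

⠀⠀⠀⠀⠀⠀⠀⠀⠀⠀⠀
⠀⠀⠀⠀⠀⠀⠀⠀⠀⠀⠀
⠀⠀⠀⠀⠀⠀⠒⣿⠂⣿⠒
⠀⠀⠀⠴⠂⠴⠂⠿⣿⣿⣿
⠀⠀⠀⠂⣿⠂⠂⠒⠒⠒⠒
⠀⠀⠀⠴⠂⣾⠒⠒⠒⣿⠴
⠀⠀⠀⣿⠒⠒⠒⠒⠴⣿⠒
⠀⠀⠀⠿⠂⠒⠒⠒⣿⠴⠒
⠿⠿⠿⠿⠿⠿⠿⠿⠿⠿⠿
⠿⠿⠿⠿⠿⠿⠿⠿⠿⠿⠿
⠿⠿⠿⠿⠿⠿⠿⠿⠿⠿⠿

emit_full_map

⠀⠀⠀⠒⣿⠂⣿⠒⠀
⠴⠂⠴⠂⠿⣿⣿⣿⠂
⠂⣿⠂⠂⠒⠒⠒⠒⣿
⠴⠂⣾⠒⠒⠒⣿⠴⠴
⣿⠒⠒⠒⠒⠴⣿⠒⠴
⠿⠂⠒⠒⠒⣿⠴⠒⠂

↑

⠀⠀⠀⠀⠀⠀⠀⠀⠀⠀⠀
⠀⠀⠀⠀⠀⠀⠀⠀⠀⠀⠀
⠀⠀⠀⠀⠀⠀⠀⠀⠀⠀⠀
⠀⠀⠀⠒⠒⠒⠒⣿⠂⣿⠒
⠀⠀⠀⠴⠂⠴⠂⠿⣿⣿⣿
⠀⠀⠀⠂⣿⣾⠂⠒⠒⠒⠒
⠀⠀⠀⠴⠂⠂⠒⠒⠒⣿⠴
⠀⠀⠀⣿⠒⠒⠒⠒⠴⣿⠒
⠀⠀⠀⠿⠂⠒⠒⠒⣿⠴⠒
⠿⠿⠿⠿⠿⠿⠿⠿⠿⠿⠿
⠿⠿⠿⠿⠿⠿⠿⠿⠿⠿⠿

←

⠀⠀⠀⠀⠀⠀⠀⠀⠀⠀⠀
⠀⠀⠀⠀⠀⠀⠀⠀⠀⠀⠀
⠀⠀⠀⠀⠀⠀⠀⠀⠀⠀⠀
⠀⠀⠀⣿⠒⠒⠒⠒⣿⠂⣿
⠀⠀⠀⠿⠴⠂⠴⠂⠿⣿⣿
⠀⠀⠀⠿⠂⣾⠂⠂⠒⠒⠒
⠀⠀⠀⠒⠴⠂⠂⠒⠒⠒⣿
⠀⠀⠀⠂⣿⠒⠒⠒⠒⠴⣿
⠀⠀⠀⠀⠿⠂⠒⠒⠒⣿⠴
⠿⠿⠿⠿⠿⠿⠿⠿⠿⠿⠿
⠿⠿⠿⠿⠿⠿⠿⠿⠿⠿⠿

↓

⠀⠀⠀⠀⠀⠀⠀⠀⠀⠀⠀
⠀⠀⠀⠀⠀⠀⠀⠀⠀⠀⠀
⠀⠀⠀⣿⠒⠒⠒⠒⣿⠂⣿
⠀⠀⠀⠿⠴⠂⠴⠂⠿⣿⣿
⠀⠀⠀⠿⠂⣿⠂⠂⠒⠒⠒
⠀⠀⠀⠒⠴⣾⠂⠒⠒⠒⣿
⠀⠀⠀⠂⣿⠒⠒⠒⠒⠴⣿
⠀⠀⠀⠒⠿⠂⠒⠒⠒⣿⠴
⠿⠿⠿⠿⠿⠿⠿⠿⠿⠿⠿
⠿⠿⠿⠿⠿⠿⠿⠿⠿⠿⠿
⠿⠿⠿⠿⠿⠿⠿⠿⠿⠿⠿

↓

⠀⠀⠀⠀⠀⠀⠀⠀⠀⠀⠀
⠀⠀⠀⣿⠒⠒⠒⠒⣿⠂⣿
⠀⠀⠀⠿⠴⠂⠴⠂⠿⣿⣿
⠀⠀⠀⠿⠂⣿⠂⠂⠒⠒⠒
⠀⠀⠀⠒⠴⠂⠂⠒⠒⠒⣿
⠀⠀⠀⠂⣿⣾⠒⠒⠒⠴⣿
⠀⠀⠀⠒⠿⠂⠒⠒⠒⣿⠴
⠿⠿⠿⠿⠿⠿⠿⠿⠿⠿⠿
⠿⠿⠿⠿⠿⠿⠿⠿⠿⠿⠿
⠿⠿⠿⠿⠿⠿⠿⠿⠿⠿⠿
⠿⠿⠿⠿⠿⠿⠿⠿⠿⠿⠿

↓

⠀⠀⠀⣿⠒⠒⠒⠒⣿⠂⣿
⠀⠀⠀⠿⠴⠂⠴⠂⠿⣿⣿
⠀⠀⠀⠿⠂⣿⠂⠂⠒⠒⠒
⠀⠀⠀⠒⠴⠂⠂⠒⠒⠒⣿
⠀⠀⠀⠂⣿⠒⠒⠒⠒⠴⣿
⠀⠀⠀⠒⠿⣾⠒⠒⠒⣿⠴
⠿⠿⠿⠿⠿⠿⠿⠿⠿⠿⠿
⠿⠿⠿⠿⠿⠿⠿⠿⠿⠿⠿
⠿⠿⠿⠿⠿⠿⠿⠿⠿⠿⠿
⠿⠿⠿⠿⠿⠿⠿⠿⠿⠿⠿
⠿⠿⠿⠿⠿⠿⠿⠿⠿⠿⠿

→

⠀⠀⣿⠒⠒⠒⠒⣿⠂⣿⠒
⠀⠀⠿⠴⠂⠴⠂⠿⣿⣿⣿
⠀⠀⠿⠂⣿⠂⠂⠒⠒⠒⠒
⠀⠀⠒⠴⠂⠂⠒⠒⠒⣿⠴
⠀⠀⠂⣿⠒⠒⠒⠒⠴⣿⠒
⠀⠀⠒⠿⠂⣾⠒⠒⣿⠴⠒
⠿⠿⠿⠿⠿⠿⠿⠿⠿⠿⠿
⠿⠿⠿⠿⠿⠿⠿⠿⠿⠿⠿
⠿⠿⠿⠿⠿⠿⠿⠿⠿⠿⠿
⠿⠿⠿⠿⠿⠿⠿⠿⠿⠿⠿
⠿⠿⠿⠿⠿⠿⠿⠿⠿⠿⠿

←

⠀⠀⠀⣿⠒⠒⠒⠒⣿⠂⣿
⠀⠀⠀⠿⠴⠂⠴⠂⠿⣿⣿
⠀⠀⠀⠿⠂⣿⠂⠂⠒⠒⠒
⠀⠀⠀⠒⠴⠂⠂⠒⠒⠒⣿
⠀⠀⠀⠂⣿⠒⠒⠒⠒⠴⣿
⠀⠀⠀⠒⠿⣾⠒⠒⠒⣿⠴
⠿⠿⠿⠿⠿⠿⠿⠿⠿⠿⠿
⠿⠿⠿⠿⠿⠿⠿⠿⠿⠿⠿
⠿⠿⠿⠿⠿⠿⠿⠿⠿⠿⠿
⠿⠿⠿⠿⠿⠿⠿⠿⠿⠿⠿
⠿⠿⠿⠿⠿⠿⠿⠿⠿⠿⠿

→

⠀⠀⣿⠒⠒⠒⠒⣿⠂⣿⠒
⠀⠀⠿⠴⠂⠴⠂⠿⣿⣿⣿
⠀⠀⠿⠂⣿⠂⠂⠒⠒⠒⠒
⠀⠀⠒⠴⠂⠂⠒⠒⠒⣿⠴
⠀⠀⠂⣿⠒⠒⠒⠒⠴⣿⠒
⠀⠀⠒⠿⠂⣾⠒⠒⣿⠴⠒
⠿⠿⠿⠿⠿⠿⠿⠿⠿⠿⠿
⠿⠿⠿⠿⠿⠿⠿⠿⠿⠿⠿
⠿⠿⠿⠿⠿⠿⠿⠿⠿⠿⠿
⠿⠿⠿⠿⠿⠿⠿⠿⠿⠿⠿
⠿⠿⠿⠿⠿⠿⠿⠿⠿⠿⠿


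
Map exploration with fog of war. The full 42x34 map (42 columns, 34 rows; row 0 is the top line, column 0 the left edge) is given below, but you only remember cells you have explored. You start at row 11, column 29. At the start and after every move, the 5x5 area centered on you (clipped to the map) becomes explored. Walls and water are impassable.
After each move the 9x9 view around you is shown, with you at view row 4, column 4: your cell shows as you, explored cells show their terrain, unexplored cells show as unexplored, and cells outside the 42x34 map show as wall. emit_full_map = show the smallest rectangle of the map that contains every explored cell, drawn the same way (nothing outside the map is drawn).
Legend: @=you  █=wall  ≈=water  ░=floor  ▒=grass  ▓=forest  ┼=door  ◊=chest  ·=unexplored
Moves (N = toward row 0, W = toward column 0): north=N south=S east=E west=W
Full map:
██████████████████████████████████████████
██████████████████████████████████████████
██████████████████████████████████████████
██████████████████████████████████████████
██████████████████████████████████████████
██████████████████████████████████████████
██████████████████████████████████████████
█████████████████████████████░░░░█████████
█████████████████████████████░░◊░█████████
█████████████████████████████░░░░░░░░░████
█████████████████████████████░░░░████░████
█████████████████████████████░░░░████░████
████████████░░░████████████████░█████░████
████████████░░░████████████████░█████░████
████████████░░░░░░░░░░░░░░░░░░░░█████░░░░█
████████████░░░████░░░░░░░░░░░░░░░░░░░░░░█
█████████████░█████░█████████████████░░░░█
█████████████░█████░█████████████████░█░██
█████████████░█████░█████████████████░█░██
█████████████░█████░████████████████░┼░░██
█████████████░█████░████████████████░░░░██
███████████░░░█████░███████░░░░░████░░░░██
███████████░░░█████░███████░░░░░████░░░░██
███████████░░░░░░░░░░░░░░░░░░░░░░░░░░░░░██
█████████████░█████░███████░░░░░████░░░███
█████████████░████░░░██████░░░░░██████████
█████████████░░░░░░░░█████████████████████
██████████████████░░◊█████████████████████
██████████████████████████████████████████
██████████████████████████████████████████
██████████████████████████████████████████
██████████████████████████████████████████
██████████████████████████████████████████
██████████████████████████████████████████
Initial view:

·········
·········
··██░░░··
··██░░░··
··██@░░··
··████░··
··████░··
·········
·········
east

·········
·········
·██░░░░··
·██░░░░··
·██░@░░··
·████░█··
·████░█··
·········
·········

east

·········
·········
██░░░░░··
██░░░░█··
██░░@░█··
████░██··
████░██··
·········
·········

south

·········
██░░░░░··
██░░░░█··
██░░░░█··
████@██··
████░██··
··░░░██··
·········
·········

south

██░░░░░··
██░░░░█··
██░░░░█··
████░██··
████@██··
··░░░██··
··░░░░░··
·········
·········

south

██░░░░█··
██░░░░█··
████░██··
████░██··
··░░@██··
··░░░░░··
··█████··
·········
·········

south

██░░░░█··
████░██··
████░██··
··░░░██··
··░░@░░··
··█████··
··█████··
·········
·········

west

·██░░░░█·
·████░██·
·████░██·
··░░░░██·
··░░@░░░·
··██████·
··██████·
·········
·········

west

··██░░░░█
··████░██
··████░██
··░░░░░██
··░░@░░░░
··███████
··███████
·········
·········

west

···██░░░░
···████░█
··█████░█
··░░░░░░█
··░░@░░░░
··███████
··███████
·········
·········

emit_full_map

·██░░░░░
·██░░░░█
·██░░░░█
·████░██
█████░██
░░░░░░██
░░@░░░░░
████████
████████

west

····██░░░
····████░
··██████░
··░░░░░░░
··░░@░░░░
··███████
··███████
·········
·········

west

·····██░░
·····████
··███████
··░░░░░░░
··░░@░░░░
··███████
··███████
·········
·········

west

······██░
······███
··███████
··░░░░░░░
··░░@░░░░
··███████
··███████
·········
·········

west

·······██
·······██
··███████
··░░░░░░░
··░░@░░░░
··███████
··███████
·········
·········

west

········█
········█
··███████
··░░░░░░░
··░░@░░░░
··███████
··███████
·········
·········

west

·········
·········
··███████
··░░░░░░░
··░░@░░░░
··███████
··███████
·········
·········

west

·········
·········
··███████
··░░░░░░░
··░░@░░░░
··░██████
··░██████
·········
·········

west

·········
·········
··███████
··░░░░░░░
··█░@░░░░
··█░█████
··█░█████
·········
·········

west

·········
·········
··███████
··░░░░░░░
··██@░░░░
··██░████
··██░████
·········
·········

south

·········
··███████
··░░░░░░░
··██░░░░░
··██@████
··██░████
··██░██··
·········
·········

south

··███████
··░░░░░░░
··██░░░░░
··██░████
··██@████
··██░██··
··██░██··
·········
·········

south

··░░░░░░░
··██░░░░░
··██░████
··██░████
··██@██··
··██░██··
··██░██··
·········
·········

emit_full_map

··········██░░░░░
··········██░░░░█
··········██░░░░█
··········████░██
██████████████░██
░░░░░░░░░░░░░░░██
██░░░░░░░░░░░░░░░
██░██████████████
██░██████████████
██@██············
██░██············
██░██············

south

··██░░░░░
··██░████
··██░████
··██░██··
··██@██··
··██░██··
··██░██··
·········
·········

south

··██░████
··██░████
··██░██··
··██░██··
··██@██··
··██░██··
··██░██··
·········
·········

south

··██░████
··██░██··
··██░██··
··██░██··
··██@██··
··██░██··
··░░░░░··
·········
·········

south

··██░██··
··██░██··
··██░██··
··██░██··
··██@██··
··░░░░░··
··██░██··
·········
·········

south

··██░██··
··██░██··
··██░██··
··██░██··
··░░@░░··
··██░██··
··█░░░█··
·········
·········

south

··██░██··
··██░██··
··██░██··
··░░░░░··
··██@██··
··█░░░█··
··░░░░█··
·········
·········

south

··██░██··
··██░██··
··░░░░░··
··██░██··
··█░@░█··
··░░░░█··
··█░░◊█··
·········
·········

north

··██░██··
··██░██··
··██░██··
··░░░░░··
··██@██··
··█░░░█··
··░░░░█··
··█░░◊█··
·········

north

··██░██··
··██░██··
··██░██··
··██░██··
··░░@░░··
··██░██··
··█░░░█··
··░░░░█··
··█░░◊█··

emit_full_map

··········██░░░░░
··········██░░░░█
··········██░░░░█
··········████░██
██████████████░██
░░░░░░░░░░░░░░░██
██░░░░░░░░░░░░░░░
██░██████████████
██░██████████████
██░██············
██░██············
██░██············
██░██············
██░██············
░░@░░············
██░██············
█░░░█············
░░░░█············
█░░◊█············

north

··██░██··
··██░██··
··██░██··
··██░██··
··██@██··
··░░░░░··
··██░██··
··█░░░█··
··░░░░█··

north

··██░████
··██░██··
··██░██··
··██░██··
··██@██··
··██░██··
··░░░░░··
··██░██··
··█░░░█··

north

··██░████
··██░████
··██░██··
··██░██··
··██@██··
··██░██··
··██░██··
··░░░░░··
··██░██··

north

··██░░░░░
··██░████
··██░████
··██░██··
··██@██··
··██░██··
··██░██··
··██░██··
··░░░░░··

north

··░░░░░░░
··██░░░░░
··██░████
··██░████
··██@██··
··██░██··
··██░██··
··██░██··
··██░██··

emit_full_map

··········██░░░░░
··········██░░░░█
··········██░░░░█
··········████░██
██████████████░██
░░░░░░░░░░░░░░░██
██░░░░░░░░░░░░░░░
██░██████████████
██░██████████████
██@██············
██░██············
██░██············
██░██············
██░██············
░░░░░············
██░██············
█░░░█············
░░░░█············
█░░◊█············
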